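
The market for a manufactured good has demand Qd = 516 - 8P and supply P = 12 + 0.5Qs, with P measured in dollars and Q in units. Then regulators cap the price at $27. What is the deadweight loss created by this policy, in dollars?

Rearranging supply gives Qs = 2P - 24. In a free market, 516 - 8P = 2P - 24 gives the equilibrium P* = 54, Q* = 84.
The ceiling of 27 is below the equilibrium price 54, so it binds.
At P = 27: Qd = 516 - 8·27 = 300 and Qs = 2·27 - 24 = 30.
Quantity traded falls to 30. At Q = 30 the demand price is (516 - 30)/8 = 60.75 and the supply price is (24 + 30)/2 = 27.
Deadweight loss = ½ · (60.75 - 27) · (84 - 30) = ½ · 33.75 · 54 = 911.25.

911.25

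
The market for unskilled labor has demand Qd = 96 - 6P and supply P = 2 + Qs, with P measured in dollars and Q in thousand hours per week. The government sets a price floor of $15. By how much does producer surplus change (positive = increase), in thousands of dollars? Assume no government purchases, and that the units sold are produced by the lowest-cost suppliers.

Rearranging supply gives Qs = P - 2. In a free market, 96 - 6P = P - 2 gives the equilibrium P* = 14, Q* = 12.
The floor of 15 is above the equilibrium price 14, so it binds.
At P = 15: Qd = 96 - 6·15 = 6 and Qs = 15 - 2 = 13.
Producer surplus without the control is ½ · (14 - 2) · 12 = 72.
With the floor, 6 units are sold at 15. The supply price at Q = 6 is 8, so PS = ½ · [(15 - 2) + (15 - 8)] · 6 = 60.
Change in producer surplus = 60 - 72 = -12.

-12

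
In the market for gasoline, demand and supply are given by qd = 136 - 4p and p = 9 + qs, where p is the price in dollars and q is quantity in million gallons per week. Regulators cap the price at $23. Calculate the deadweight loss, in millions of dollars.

Rearranging supply gives qs = p - 9. Without the control the market clears where 136 - 4p = p - 9, i.e. p* = 29 and q* = 20.
The ceiling of 23 is below the equilibrium price 29, so it binds.
At p = 23: qd = 136 - 4·23 = 44 and qs = 23 - 9 = 14.
Quantity traded falls to 14. At q = 14 the demand price is (136 - 14)/4 = 30.5 and the supply price is 9 + 14 = 23.
Deadweight loss = ½ · (30.5 - 23) · (20 - 14) = ½ · 7.5 · 6 = 22.5.

22.5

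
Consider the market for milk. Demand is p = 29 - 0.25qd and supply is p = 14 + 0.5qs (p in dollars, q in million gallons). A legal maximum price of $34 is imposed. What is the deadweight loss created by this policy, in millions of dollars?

0

Rearranging demand gives qd = 116 - 4p; rearranging supply gives qs = 2p - 28. Setting quantity demanded equal to quantity supplied, 116 - 4p = 2p - 28, gives p* = 24 and q* = 20.
Since 34 is above p* = 24, the ceiling does not bind and the free-market outcome prevails.
Since the control does not bind, no trades are prevented and deadweight loss is zero.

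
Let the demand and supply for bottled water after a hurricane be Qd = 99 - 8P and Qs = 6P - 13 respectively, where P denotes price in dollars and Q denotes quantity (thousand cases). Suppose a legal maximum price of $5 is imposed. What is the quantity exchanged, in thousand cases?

Without the control the market clears where 99 - 8P = 6P - 13, i.e. P* = 8 and Q* = 35.
The ceiling of 5 is below the equilibrium price 8, so it binds.
At P = 5: Qd = 99 - 8·5 = 59 and Qs = 6·5 - 13 = 17.
The quantity actually transacted is the short side, supply: 17.

17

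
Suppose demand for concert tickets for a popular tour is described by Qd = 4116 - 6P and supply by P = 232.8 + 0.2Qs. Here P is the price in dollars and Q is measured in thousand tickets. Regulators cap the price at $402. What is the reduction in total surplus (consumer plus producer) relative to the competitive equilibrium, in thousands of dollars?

27885

Rearranging supply gives Qs = 5P - 1164. Without the control the market clears where 4116 - 6P = 5P - 1164, i.e. P* = 480 and Q* = 1236.
The ceiling of 402 is below the equilibrium price 480, so it binds.
At P = 402: Qd = 4116 - 6·402 = 1704 and Qs = 5·402 - 1164 = 846.
Quantity traded falls to 846. At Q = 846 the demand price is (4116 - 846)/6 = 545 and the supply price is (1164 + 846)/5 = 402.
Deadweight loss = ½ · (545 - 402) · (1236 - 846) = ½ · 143 · 390 = 27885.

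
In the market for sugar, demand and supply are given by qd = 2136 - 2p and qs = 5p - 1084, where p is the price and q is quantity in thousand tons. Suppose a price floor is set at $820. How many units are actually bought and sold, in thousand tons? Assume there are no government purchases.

Equilibrium: 2136 - 2p = 5p - 1084, so 3220 = 7p and p* = 460, q* = 1216.
Since 820 > 460, the floor is binding.
At p = 820: qd = 2136 - 2·820 = 496 and qs = 5·820 - 1084 = 3016.
The quantity actually transacted is the short side, demand: 496.

496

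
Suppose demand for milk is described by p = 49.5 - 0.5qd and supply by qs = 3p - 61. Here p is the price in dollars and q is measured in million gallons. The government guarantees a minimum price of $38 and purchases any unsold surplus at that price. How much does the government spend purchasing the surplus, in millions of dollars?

Rearranging demand gives qd = 99 - 2p. Equilibrium: 99 - 2p = 3p - 61, so 160 = 5p and p* = 32, q* = 35.
The floor of 38 is above the equilibrium price 32, so it binds.
At p = 38: qd = 99 - 2·38 = 23 and qs = 3·38 - 61 = 53.
Surplus = qs - qd = 30.
Government expenditure = surplus × support price = 30 × 38 = 1140.

1140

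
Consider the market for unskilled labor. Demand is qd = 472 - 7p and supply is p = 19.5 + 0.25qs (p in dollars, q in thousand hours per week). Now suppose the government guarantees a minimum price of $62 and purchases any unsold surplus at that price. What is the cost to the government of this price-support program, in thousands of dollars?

8184

Rearranging supply gives qs = 4p - 78. Without the control the market clears where 472 - 7p = 4p - 78, i.e. p* = 50 and q* = 122.
The floor of 62 is above the equilibrium price 50, so it binds.
At p = 62: qd = 472 - 7·62 = 38 and qs = 4·62 - 78 = 170.
Surplus = qs - qd = 132.
Government expenditure = surplus × support price = 132 × 62 = 8184.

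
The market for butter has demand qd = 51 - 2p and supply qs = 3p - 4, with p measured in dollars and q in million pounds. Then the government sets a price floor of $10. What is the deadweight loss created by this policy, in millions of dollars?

0

Equilibrium: 51 - 2p = 3p - 4, so 55 = 5p and p* = 11, q* = 29.
Since 10 is below p* = 11, the floor does not bind and the free-market outcome prevails.
Since the control does not bind, no trades are prevented and deadweight loss is zero.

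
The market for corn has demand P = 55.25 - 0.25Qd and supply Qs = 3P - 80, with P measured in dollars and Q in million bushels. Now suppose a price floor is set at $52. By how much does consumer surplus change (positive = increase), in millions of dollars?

Rearranging demand gives Qd = 221 - 4P. Without the control the market clears where 221 - 4P = 3P - 80, i.e. P* = 43 and Q* = 49.
Since 52 > 43, the floor is binding.
At P = 52: Qd = 221 - 4·52 = 13 and Qs = 3·52 - 80 = 76.
Consumer surplus without the control is ½ · (55.25 - 43) · 49 = 300.125.
With the floor, consumers buy 13 units at 52, so CS = ½ · (55.25 - 52) · 13 = 21.125.
Change in consumer surplus = 21.125 - 300.125 = -279.

-279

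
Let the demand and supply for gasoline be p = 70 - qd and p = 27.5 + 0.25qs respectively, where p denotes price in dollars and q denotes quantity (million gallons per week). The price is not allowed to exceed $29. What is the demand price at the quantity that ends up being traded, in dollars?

Rearranging demand gives qd = 70 - p; rearranging supply gives qs = 4p - 110. Without the control the market clears where 70 - p = 4p - 110, i.e. p* = 36 and q* = 34.
Since 29 < 36, the ceiling is binding.
At p = 29: qd = 70 - 29 = 41 and qs = 4·29 - 110 = 6.
Only 6 units reach the market. On the demand curve, the marginal buyer's willingness to pay at q = 6 is (70 - 6) = 64.

64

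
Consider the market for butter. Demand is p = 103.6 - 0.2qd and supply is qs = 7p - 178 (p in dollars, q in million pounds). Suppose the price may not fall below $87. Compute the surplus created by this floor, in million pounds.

Rearranging demand gives qd = 518 - 5p. In a free market, 518 - 5p = 7p - 178 gives the equilibrium p* = 58, q* = 228.
Because the floor (87) lies above the market-clearing price, it is binding.
At p = 87: qd = 518 - 5·87 = 83 and qs = 7·87 - 178 = 431.
Surplus = qs - qd = 431 - 83 = 348.

348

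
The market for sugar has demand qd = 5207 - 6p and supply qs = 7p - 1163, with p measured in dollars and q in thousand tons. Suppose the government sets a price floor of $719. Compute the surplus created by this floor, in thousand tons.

Setting quantity demanded equal to quantity supplied, 5207 - 6p = 7p - 1163, gives p* = 490 and q* = 2267.
The floor of 719 is above the equilibrium price 490, so it binds.
At p = 719: qd = 5207 - 6·719 = 893 and qs = 7·719 - 1163 = 3870.
Surplus = qs - qd = 3870 - 893 = 2977.

2977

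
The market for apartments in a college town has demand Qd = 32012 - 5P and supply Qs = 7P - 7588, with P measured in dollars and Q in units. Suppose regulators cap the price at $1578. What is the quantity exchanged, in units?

Setting quantity demanded equal to quantity supplied, 32012 - 5P = 7P - 7588, gives P* = 3300 and Q* = 15512.
Since 1578 < 3300, the ceiling is binding.
At P = 1578: Qd = 32012 - 5·1578 = 24122 and Qs = 7·1578 - 7588 = 3458.
The quantity actually transacted is the short side, supply: 3458.

3458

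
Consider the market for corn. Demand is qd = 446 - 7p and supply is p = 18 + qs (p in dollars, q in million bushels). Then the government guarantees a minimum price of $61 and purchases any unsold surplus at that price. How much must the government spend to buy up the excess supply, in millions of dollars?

Rearranging supply gives qs = p - 18. Equilibrium: 446 - 7p = p - 18, so 464 = 8p and p* = 58, q* = 40.
The floor of 61 is above the equilibrium price 58, so it binds.
At p = 61: qd = 446 - 7·61 = 19 and qs = 61 - 18 = 43.
Surplus = qs - qd = 24.
Government expenditure = surplus × support price = 24 × 61 = 1464.

1464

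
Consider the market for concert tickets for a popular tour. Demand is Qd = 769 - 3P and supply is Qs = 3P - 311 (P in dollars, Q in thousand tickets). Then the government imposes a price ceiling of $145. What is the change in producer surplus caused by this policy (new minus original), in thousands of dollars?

Equilibrium: 769 - 3P = 3P - 311, so 1080 = 6P and P* = 180, Q* = 229.
Because the ceiling (145) lies below the market-clearing price, it is binding.
At P = 145: Qd = 769 - 3·145 = 334 and Qs = 3·145 - 311 = 124.
Producer surplus without the control is ½ · (180 - 311/3) · 229 = 52441/6.
With the ceiling, producers sell 124 units at 145, so PS = ½ · (145 - 311/3) · 124 = 7688/3.
Change in producer surplus = 7688/3 - 52441/6 = -6177.5.

-6177.5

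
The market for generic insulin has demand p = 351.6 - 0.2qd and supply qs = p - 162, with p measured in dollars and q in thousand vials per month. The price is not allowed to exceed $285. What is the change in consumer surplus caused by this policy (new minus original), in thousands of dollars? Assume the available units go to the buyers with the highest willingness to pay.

4182.5

Rearranging demand gives qd = 1758 - 5p. Equilibrium: 1758 - 5p = p - 162, so 1920 = 6p and p* = 320, q* = 158.
Since 285 < 320, the ceiling is binding.
At p = 285: qd = 1758 - 5·285 = 333 and qs = 285 - 162 = 123.
Consumer surplus without the control is ½ · (351.6 - 320) · 158 = 2496.4.
With the ceiling, 123 units are sold at 285 (assume they go to the highest-value buyers). The demand price at q = 123 is 327, so CS = ½ · [(351.6 - 285) + (327 - 285)] · 123 = 6678.9.
Change in consumer surplus = 6678.9 - 2496.4 = 4182.5.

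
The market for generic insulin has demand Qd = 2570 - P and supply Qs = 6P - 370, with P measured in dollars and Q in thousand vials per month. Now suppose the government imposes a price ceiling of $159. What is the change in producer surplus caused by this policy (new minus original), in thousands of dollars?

Setting quantity demanded equal to quantity supplied, 2570 - P = 6P - 370, gives P* = 420 and Q* = 2150.
Since 159 < 420, the ceiling is binding.
At P = 159: Qd = 2570 - 159 = 2411 and Qs = 6·159 - 370 = 584.
Producer surplus without the control is ½ · (420 - 185/3) · 2150 = 1155625/3.
With the ceiling, producers sell 584 units at 159, so PS = ½ · (159 - 185/3) · 584 = 85264/3.
Change in producer surplus = 85264/3 - 1155625/3 = -356787.

-356787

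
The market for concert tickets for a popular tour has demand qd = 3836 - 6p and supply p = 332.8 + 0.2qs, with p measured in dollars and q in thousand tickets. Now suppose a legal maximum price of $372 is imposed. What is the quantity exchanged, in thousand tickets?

196

Rearranging supply gives qs = 5p - 1664. Without the control the market clears where 3836 - 6p = 5p - 1664, i.e. p* = 500 and q* = 836.
The ceiling of 372 is below the equilibrium price 500, so it binds.
At p = 372: qd = 3836 - 6·372 = 1604 and qs = 5·372 - 1664 = 196.
The quantity actually transacted is the short side, supply: 196.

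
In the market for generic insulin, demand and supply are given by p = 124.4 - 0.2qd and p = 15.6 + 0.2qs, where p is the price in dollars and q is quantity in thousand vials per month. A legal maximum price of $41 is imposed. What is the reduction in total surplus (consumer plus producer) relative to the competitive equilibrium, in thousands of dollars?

4205

Rearranging demand gives qd = 622 - 5p; rearranging supply gives qs = 5p - 78. Equilibrium: 622 - 5p = 5p - 78, so 700 = 10p and p* = 70, q* = 272.
The ceiling of 41 is below the equilibrium price 70, so it binds.
At p = 41: qd = 622 - 5·41 = 417 and qs = 5·41 - 78 = 127.
Quantity traded falls to 127. At q = 127 the demand price is (622 - 127)/5 = 99 and the supply price is (78 + 127)/5 = 41.
Deadweight loss = ½ · (99 - 41) · (272 - 127) = ½ · 58 · 145 = 4205.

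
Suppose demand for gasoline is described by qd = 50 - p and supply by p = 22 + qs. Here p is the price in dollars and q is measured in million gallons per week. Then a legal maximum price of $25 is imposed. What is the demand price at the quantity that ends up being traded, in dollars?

47

Rearranging supply gives qs = p - 22. Setting quantity demanded equal to quantity supplied, 50 - p = p - 22, gives p* = 36 and q* = 14.
The ceiling of 25 is below the equilibrium price 36, so it binds.
At p = 25: qd = 50 - 25 = 25 and qs = 25 - 22 = 3.
Only 3 units reach the market. On the demand curve, the marginal buyer's willingness to pay at q = 3 is (50 - 3) = 47.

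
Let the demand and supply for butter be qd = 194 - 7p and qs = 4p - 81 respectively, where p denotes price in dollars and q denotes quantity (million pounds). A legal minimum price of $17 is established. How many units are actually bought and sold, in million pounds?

19

Setting quantity demanded equal to quantity supplied, 194 - 7p = 4p - 81, gives p* = 25 and q* = 19.
Since 17 is below p* = 25, the floor does not bind and the free-market outcome prevails.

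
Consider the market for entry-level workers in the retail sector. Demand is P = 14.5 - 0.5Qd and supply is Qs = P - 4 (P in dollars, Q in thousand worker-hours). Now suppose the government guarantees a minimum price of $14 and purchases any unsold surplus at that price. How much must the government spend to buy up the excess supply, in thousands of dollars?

Rearranging demand gives Qd = 29 - 2P. Equilibrium: 29 - 2P = P - 4, so 33 = 3P and P* = 11, Q* = 7.
Because the floor (14) lies above the market-clearing price, it is binding.
At P = 14: Qd = 29 - 2·14 = 1 and Qs = 14 - 4 = 10.
Surplus = Qs - Qd = 9.
Government expenditure = surplus × support price = 9 × 14 = 126.

126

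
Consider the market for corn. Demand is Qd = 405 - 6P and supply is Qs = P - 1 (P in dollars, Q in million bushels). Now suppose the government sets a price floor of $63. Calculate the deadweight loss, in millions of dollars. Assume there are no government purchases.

525

Setting quantity demanded equal to quantity supplied, 405 - 6P = P - 1, gives P* = 58 and Q* = 57.
Since 63 > 58, the floor is binding.
At P = 63: Qd = 405 - 6·63 = 27 and Qs = 63 - 1 = 62.
Quantity traded falls to 27. At Q = 27 the demand price is (405 - 27)/6 = 63 and the supply price is 1 + 27 = 28.
Deadweight loss = ½ · (63 - 28) · (57 - 27) = ½ · 35 · 30 = 525.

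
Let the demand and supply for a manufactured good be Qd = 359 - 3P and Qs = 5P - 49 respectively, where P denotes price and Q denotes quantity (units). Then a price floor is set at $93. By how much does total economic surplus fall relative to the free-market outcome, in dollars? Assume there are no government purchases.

4233.6

Without the control the market clears where 359 - 3P = 5P - 49, i.e. P* = 51 and Q* = 206.
The floor of 93 is above the equilibrium price 51, so it binds.
At P = 93: Qd = 359 - 3·93 = 80 and Qs = 5·93 - 49 = 416.
Quantity traded falls to 80. At Q = 80 the demand price is (359 - 80)/3 = 93 and the supply price is (49 + 80)/5 = 25.8.
Deadweight loss = ½ · (93 - 25.8) · (206 - 80) = ½ · 67.2 · 126 = 4233.6.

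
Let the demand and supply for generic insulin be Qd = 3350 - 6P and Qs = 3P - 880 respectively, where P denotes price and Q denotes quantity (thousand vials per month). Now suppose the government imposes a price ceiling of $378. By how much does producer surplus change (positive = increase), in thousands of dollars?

Without the control the market clears where 3350 - 6P = 3P - 880, i.e. P* = 470 and Q* = 530.
The ceiling of 378 is below the equilibrium price 470, so it binds.
At P = 378: Qd = 3350 - 6·378 = 1082 and Qs = 3·378 - 880 = 254.
Producer surplus without the control is ½ · (470 - 880/3) · 530 = 140450/3.
With the ceiling, producers sell 254 units at 378, so PS = ½ · (378 - 880/3) · 254 = 32258/3.
Change in producer surplus = 32258/3 - 140450/3 = -36064.

-36064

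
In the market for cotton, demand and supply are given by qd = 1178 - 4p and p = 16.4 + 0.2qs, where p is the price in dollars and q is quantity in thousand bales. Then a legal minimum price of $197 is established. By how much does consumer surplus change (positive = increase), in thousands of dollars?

-28728

Rearranging supply gives qs = 5p - 82. In a free market, 1178 - 4p = 5p - 82 gives the equilibrium p* = 140, q* = 618.
Since 197 > 140, the floor is binding.
At p = 197: qd = 1178 - 4·197 = 390 and qs = 5·197 - 82 = 903.
Consumer surplus without the control is ½ · (294.5 - 140) · 618 = 47740.5.
With the floor, consumers buy 390 units at 197, so CS = ½ · (294.5 - 197) · 390 = 19012.5.
Change in consumer surplus = 19012.5 - 47740.5 = -28728.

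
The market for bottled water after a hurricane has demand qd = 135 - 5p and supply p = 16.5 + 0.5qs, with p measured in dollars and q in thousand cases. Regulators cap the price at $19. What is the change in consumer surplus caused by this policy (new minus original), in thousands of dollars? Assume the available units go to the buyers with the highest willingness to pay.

Rearranging supply gives qs = 2p - 33. Equilibrium: 135 - 5p = 2p - 33, so 168 = 7p and p* = 24, q* = 15.
Because the ceiling (19) lies below the market-clearing price, it is binding.
At p = 19: qd = 135 - 5·19 = 40 and qs = 2·19 - 33 = 5.
Consumer surplus without the control is ½ · (27 - 24) · 15 = 22.5.
With the ceiling, 5 units are sold at 19 (assume they go to the highest-value buyers). The demand price at q = 5 is 26, so CS = ½ · [(27 - 19) + (26 - 19)] · 5 = 37.5.
Change in consumer surplus = 37.5 - 22.5 = 15.

15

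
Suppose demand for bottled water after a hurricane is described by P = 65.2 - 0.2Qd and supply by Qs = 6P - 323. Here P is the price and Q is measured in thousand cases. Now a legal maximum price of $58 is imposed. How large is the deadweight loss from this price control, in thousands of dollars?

Rearranging demand gives Qd = 326 - 5P. Without the control the market clears where 326 - 5P = 6P - 323, i.e. P* = 59 and Q* = 31.
Because the ceiling (58) lies below the market-clearing price, it is binding.
At P = 58: Qd = 326 - 5·58 = 36 and Qs = 6·58 - 323 = 25.
Quantity traded falls to 25. At Q = 25 the demand price is (326 - 25)/5 = 60.2 and the supply price is (323 + 25)/6 = 58.
Deadweight loss = ½ · (60.2 - 58) · (31 - 25) = ½ · 2.2 · 6 = 6.6.

6.6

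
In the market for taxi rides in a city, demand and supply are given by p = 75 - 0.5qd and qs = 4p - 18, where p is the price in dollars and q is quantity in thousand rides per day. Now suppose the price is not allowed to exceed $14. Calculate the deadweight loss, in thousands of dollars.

1176

Rearranging demand gives qd = 150 - 2p. Equilibrium: 150 - 2p = 4p - 18, so 168 = 6p and p* = 28, q* = 94.
Because the ceiling (14) lies below the market-clearing price, it is binding.
At p = 14: qd = 150 - 2·14 = 122 and qs = 4·14 - 18 = 38.
Quantity traded falls to 38. At q = 38 the demand price is (150 - 38)/2 = 56 and the supply price is (18 + 38)/4 = 14.
Deadweight loss = ½ · (56 - 14) · (94 - 38) = ½ · 42 · 56 = 1176.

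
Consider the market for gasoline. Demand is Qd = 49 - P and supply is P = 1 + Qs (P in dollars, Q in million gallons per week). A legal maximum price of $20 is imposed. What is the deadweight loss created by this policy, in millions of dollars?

Rearranging supply gives Qs = P - 1. Setting quantity demanded equal to quantity supplied, 49 - P = P - 1, gives P* = 25 and Q* = 24.
Since 20 < 25, the ceiling is binding.
At P = 20: Qd = 49 - 20 = 29 and Qs = 20 - 1 = 19.
Quantity traded falls to 19. At Q = 19 the demand price is 49 - 19 = 30 and the supply price is 1 + 19 = 20.
Deadweight loss = ½ · (30 - 20) · (24 - 19) = ½ · 10 · 5 = 25.

25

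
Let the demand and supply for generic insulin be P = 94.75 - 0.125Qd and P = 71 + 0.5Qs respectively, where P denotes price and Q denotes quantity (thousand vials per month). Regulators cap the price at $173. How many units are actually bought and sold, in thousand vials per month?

Rearranging demand gives Qd = 758 - 8P; rearranging supply gives Qs = 2P - 142. Equilibrium: 758 - 8P = 2P - 142, so 900 = 10P and P* = 90, Q* = 38.
The ceiling of 173 is above the equilibrium price 90, so it is not binding; the market clears at P* = 90, Q* = 38.

38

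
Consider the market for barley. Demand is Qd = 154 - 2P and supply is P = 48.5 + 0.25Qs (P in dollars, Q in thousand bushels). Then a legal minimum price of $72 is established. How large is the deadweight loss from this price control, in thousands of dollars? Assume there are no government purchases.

294

Rearranging supply gives Qs = 4P - 194. In a free market, 154 - 2P = 4P - 194 gives the equilibrium P* = 58, Q* = 38.
The floor of 72 is above the equilibrium price 58, so it binds.
At P = 72: Qd = 154 - 2·72 = 10 and Qs = 4·72 - 194 = 94.
Quantity traded falls to 10. At Q = 10 the demand price is (154 - 10)/2 = 72 and the supply price is (194 + 10)/4 = 51.
Deadweight loss = ½ · (72 - 51) · (38 - 10) = ½ · 21 · 28 = 294.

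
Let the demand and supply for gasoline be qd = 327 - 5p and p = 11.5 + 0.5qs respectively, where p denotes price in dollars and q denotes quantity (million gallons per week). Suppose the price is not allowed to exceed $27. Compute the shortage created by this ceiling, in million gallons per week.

Rearranging supply gives qs = 2p - 23. In a free market, 327 - 5p = 2p - 23 gives the equilibrium p* = 50, q* = 77.
The ceiling of 27 is below the equilibrium price 50, so it binds.
At p = 27: qd = 327 - 5·27 = 192 and qs = 2·27 - 23 = 31.
Shortage = qd - qs = 192 - 31 = 161.

161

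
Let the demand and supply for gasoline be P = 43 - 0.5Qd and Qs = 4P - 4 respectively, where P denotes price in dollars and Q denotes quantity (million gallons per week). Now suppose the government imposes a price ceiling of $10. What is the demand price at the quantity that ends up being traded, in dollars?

25

Rearranging demand gives Qd = 86 - 2P. Setting quantity demanded equal to quantity supplied, 86 - 2P = 4P - 4, gives P* = 15 and Q* = 56.
Since 10 < 15, the ceiling is binding.
At P = 10: Qd = 86 - 2·10 = 66 and Qs = 4·10 - 4 = 36.
Only 36 units reach the market. On the demand curve, the marginal buyer's willingness to pay at Q = 36 is (86 - 36)/2 = 25.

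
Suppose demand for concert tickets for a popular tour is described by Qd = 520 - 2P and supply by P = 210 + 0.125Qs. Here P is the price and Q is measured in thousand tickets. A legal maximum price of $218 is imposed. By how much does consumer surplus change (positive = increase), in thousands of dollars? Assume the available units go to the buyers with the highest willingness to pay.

Rearranging supply gives Qs = 8P - 1680. Equilibrium: 520 - 2P = 8P - 1680, so 2200 = 10P and P* = 220, Q* = 80.
Since 218 < 220, the ceiling is binding.
At P = 218: Qd = 520 - 2·218 = 84 and Qs = 8·218 - 1680 = 64.
Consumer surplus without the control is ½ · (260 - 220) · 80 = 1600.
With the ceiling, 64 units are sold at 218 (assume they go to the highest-value buyers). The demand price at Q = 64 is 228, so CS = ½ · [(260 - 218) + (228 - 218)] · 64 = 1664.
Change in consumer surplus = 1664 - 1600 = 64.

64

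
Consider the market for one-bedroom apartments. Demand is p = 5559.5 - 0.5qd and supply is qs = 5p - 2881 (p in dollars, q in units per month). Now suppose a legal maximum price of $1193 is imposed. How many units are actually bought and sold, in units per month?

Rearranging demand gives qd = 11119 - 2p. Equilibrium: 11119 - 2p = 5p - 2881, so 14000 = 7p and p* = 2000, q* = 7119.
Because the ceiling (1193) lies below the market-clearing price, it is binding.
At p = 1193: qd = 11119 - 2·1193 = 8733 and qs = 5·1193 - 2881 = 3084.
The quantity actually transacted is the short side, supply: 3084.

3084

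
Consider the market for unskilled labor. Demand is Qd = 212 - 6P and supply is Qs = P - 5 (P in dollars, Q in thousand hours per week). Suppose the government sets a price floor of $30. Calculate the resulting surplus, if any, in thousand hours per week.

0

In a free market, 212 - 6P = P - 5 gives the equilibrium P* = 31, Q* = 26.
Since 30 is below P* = 31, the floor does not bind and the free-market outcome prevails.
Since the control does not bind, there is no surplus.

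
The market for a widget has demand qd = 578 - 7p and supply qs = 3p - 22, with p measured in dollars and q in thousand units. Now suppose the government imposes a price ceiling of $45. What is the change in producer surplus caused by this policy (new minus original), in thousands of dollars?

-2032.5

Setting quantity demanded equal to quantity supplied, 578 - 7p = 3p - 22, gives p* = 60 and q* = 158.
Because the ceiling (45) lies below the market-clearing price, it is binding.
At p = 45: qd = 578 - 7·45 = 263 and qs = 3·45 - 22 = 113.
Producer surplus without the control is ½ · (60 - 22/3) · 158 = 12482/3.
With the ceiling, producers sell 113 units at 45, so PS = ½ · (45 - 22/3) · 113 = 12769/6.
Change in producer surplus = 12769/6 - 12482/3 = -2032.5.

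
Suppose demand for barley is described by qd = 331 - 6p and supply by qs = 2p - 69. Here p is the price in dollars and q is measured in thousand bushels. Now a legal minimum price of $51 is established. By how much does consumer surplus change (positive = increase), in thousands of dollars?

-28

Without the control the market clears where 331 - 6p = 2p - 69, i.e. p* = 50 and q* = 31.
Because the floor (51) lies above the market-clearing price, it is binding.
At p = 51: qd = 331 - 6·51 = 25 and qs = 2·51 - 69 = 33.
Consumer surplus without the control is ½ · (331/6 - 50) · 31 = 961/12.
With the floor, consumers buy 25 units at 51, so CS = ½ · (331/6 - 51) · 25 = 625/12.
Change in consumer surplus = 625/12 - 961/12 = -28.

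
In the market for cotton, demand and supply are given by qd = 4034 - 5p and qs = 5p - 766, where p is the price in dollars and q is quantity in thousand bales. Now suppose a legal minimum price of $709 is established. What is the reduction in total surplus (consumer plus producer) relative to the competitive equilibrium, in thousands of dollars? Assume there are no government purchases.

Without the control the market clears where 4034 - 5p = 5p - 766, i.e. p* = 480 and q* = 1634.
The floor of 709 is above the equilibrium price 480, so it binds.
At p = 709: qd = 4034 - 5·709 = 489 and qs = 5·709 - 766 = 2779.
Quantity traded falls to 489. At q = 489 the demand price is (4034 - 489)/5 = 709 and the supply price is (766 + 489)/5 = 251.
Deadweight loss = ½ · (709 - 251) · (1634 - 489) = ½ · 458 · 1145 = 262205.

262205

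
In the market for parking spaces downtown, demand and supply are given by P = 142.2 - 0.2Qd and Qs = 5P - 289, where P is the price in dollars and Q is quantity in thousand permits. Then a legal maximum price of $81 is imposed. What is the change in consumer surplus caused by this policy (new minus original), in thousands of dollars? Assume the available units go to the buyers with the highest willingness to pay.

1301.5

Rearranging demand gives Qd = 711 - 5P. Without the control the market clears where 711 - 5P = 5P - 289, i.e. P* = 100 and Q* = 211.
Because the ceiling (81) lies below the market-clearing price, it is binding.
At P = 81: Qd = 711 - 5·81 = 306 and Qs = 5·81 - 289 = 116.
Consumer surplus without the control is ½ · (142.2 - 100) · 211 = 4452.1.
With the ceiling, 116 units are sold at 81 (assume they go to the highest-value buyers). The demand price at Q = 116 is 119, so CS = ½ · [(142.2 - 81) + (119 - 81)] · 116 = 5753.6.
Change in consumer surplus = 5753.6 - 4452.1 = 1301.5.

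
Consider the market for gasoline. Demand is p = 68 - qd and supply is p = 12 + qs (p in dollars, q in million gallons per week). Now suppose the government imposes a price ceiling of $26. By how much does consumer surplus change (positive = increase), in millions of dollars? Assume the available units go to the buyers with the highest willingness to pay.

Rearranging demand gives qd = 68 - p; rearranging supply gives qs = p - 12. Setting quantity demanded equal to quantity supplied, 68 - p = p - 12, gives p* = 40 and q* = 28.
The ceiling of 26 is below the equilibrium price 40, so it binds.
At p = 26: qd = 68 - 26 = 42 and qs = 26 - 12 = 14.
Consumer surplus without the control is ½ · (68 - 40) · 28 = 392.
With the ceiling, 14 units are sold at 26 (assume they go to the highest-value buyers). The demand price at q = 14 is 54, so CS = ½ · [(68 - 26) + (54 - 26)] · 14 = 490.
Change in consumer surplus = 490 - 392 = 98.

98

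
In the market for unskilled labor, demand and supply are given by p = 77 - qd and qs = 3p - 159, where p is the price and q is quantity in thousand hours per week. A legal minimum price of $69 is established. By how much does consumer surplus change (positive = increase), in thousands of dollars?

-130

Rearranging demand gives qd = 77 - p. Equilibrium: 77 - p = 3p - 159, so 236 = 4p and p* = 59, q* = 18.
Because the floor (69) lies above the market-clearing price, it is binding.
At p = 69: qd = 77 - 69 = 8 and qs = 3·69 - 159 = 48.
Consumer surplus without the control is ½ · (77 - 59) · 18 = 162.
With the floor, consumers buy 8 units at 69, so CS = ½ · (77 - 69) · 8 = 32.
Change in consumer surplus = 32 - 162 = -130.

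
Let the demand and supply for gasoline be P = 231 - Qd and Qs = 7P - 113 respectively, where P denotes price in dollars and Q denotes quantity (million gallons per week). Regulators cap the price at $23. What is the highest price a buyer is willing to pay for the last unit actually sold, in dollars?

183

Rearranging demand gives Qd = 231 - P. Equilibrium: 231 - P = 7P - 113, so 344 = 8P and P* = 43, Q* = 188.
The ceiling of 23 is below the equilibrium price 43, so it binds.
At P = 23: Qd = 231 - 23 = 208 and Qs = 7·23 - 113 = 48.
Only 48 units reach the market. On the demand curve, the marginal buyer's willingness to pay at Q = 48 is (231 - 48) = 183.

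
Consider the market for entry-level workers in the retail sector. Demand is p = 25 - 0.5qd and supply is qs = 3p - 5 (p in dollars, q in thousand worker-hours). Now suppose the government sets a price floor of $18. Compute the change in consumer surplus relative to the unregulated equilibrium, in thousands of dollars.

-147

Rearranging demand gives qd = 50 - 2p. Equilibrium: 50 - 2p = 3p - 5, so 55 = 5p and p* = 11, q* = 28.
The floor of 18 is above the equilibrium price 11, so it binds.
At p = 18: qd = 50 - 2·18 = 14 and qs = 3·18 - 5 = 49.
Consumer surplus without the control is ½ · (25 - 11) · 28 = 196.
With the floor, consumers buy 14 units at 18, so CS = ½ · (25 - 18) · 14 = 49.
Change in consumer surplus = 49 - 196 = -147.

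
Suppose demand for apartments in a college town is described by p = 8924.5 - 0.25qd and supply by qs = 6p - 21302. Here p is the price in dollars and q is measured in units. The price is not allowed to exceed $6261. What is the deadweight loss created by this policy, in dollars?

Rearranging demand gives qd = 35698 - 4p. Setting quantity demanded equal to quantity supplied, 35698 - 4p = 6p - 21302, gives p* = 5700 and q* = 12898.
Since 6261 is above p* = 5700, the ceiling does not bind and the free-market outcome prevails.
Since the control does not bind, no trades are prevented and deadweight loss is zero.

0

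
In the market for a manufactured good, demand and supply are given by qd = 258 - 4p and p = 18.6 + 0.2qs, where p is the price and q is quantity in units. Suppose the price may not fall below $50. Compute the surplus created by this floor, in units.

99

Rearranging supply gives qs = 5p - 93. Without the control the market clears where 258 - 4p = 5p - 93, i.e. p* = 39 and q* = 102.
The floor of 50 is above the equilibrium price 39, so it binds.
At p = 50: qd = 258 - 4·50 = 58 and qs = 5·50 - 93 = 157.
Surplus = qs - qd = 157 - 58 = 99.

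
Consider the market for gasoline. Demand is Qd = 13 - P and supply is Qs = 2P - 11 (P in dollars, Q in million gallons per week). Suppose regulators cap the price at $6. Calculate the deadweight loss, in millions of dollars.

Setting quantity demanded equal to quantity supplied, 13 - P = 2P - 11, gives P* = 8 and Q* = 5.
Because the ceiling (6) lies below the market-clearing price, it is binding.
At P = 6: Qd = 13 - 6 = 7 and Qs = 2·6 - 11 = 1.
Quantity traded falls to 1. At Q = 1 the demand price is 13 - 1 = 12 and the supply price is (11 + 1)/2 = 6.
Deadweight loss = ½ · (12 - 6) · (5 - 1) = ½ · 6 · 4 = 12.

12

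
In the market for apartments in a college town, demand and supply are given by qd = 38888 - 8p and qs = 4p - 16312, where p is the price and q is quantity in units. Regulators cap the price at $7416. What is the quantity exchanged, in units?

2088

In a free market, 38888 - 8p = 4p - 16312 gives the equilibrium p* = 4600, q* = 2088.
Since 7416 is above p* = 4600, the ceiling does not bind and the free-market outcome prevails.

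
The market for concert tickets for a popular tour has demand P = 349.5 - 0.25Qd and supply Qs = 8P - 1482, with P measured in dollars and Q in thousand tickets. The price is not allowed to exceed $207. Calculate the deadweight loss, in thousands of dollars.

Rearranging demand gives Qd = 1398 - 4P. In a free market, 1398 - 4P = 8P - 1482 gives the equilibrium P* = 240, Q* = 438.
The ceiling of 207 is below the equilibrium price 240, so it binds.
At P = 207: Qd = 1398 - 4·207 = 570 and Qs = 8·207 - 1482 = 174.
Quantity traded falls to 174. At Q = 174 the demand price is (1398 - 174)/4 = 306 and the supply price is (1482 + 174)/8 = 207.
Deadweight loss = ½ · (306 - 207) · (438 - 174) = ½ · 99 · 264 = 13068.

13068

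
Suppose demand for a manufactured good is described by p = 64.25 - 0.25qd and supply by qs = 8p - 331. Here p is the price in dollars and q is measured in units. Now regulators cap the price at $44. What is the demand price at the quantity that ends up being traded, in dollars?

Rearranging demand gives qd = 257 - 4p. Setting quantity demanded equal to quantity supplied, 257 - 4p = 8p - 331, gives p* = 49 and q* = 61.
The ceiling of 44 is below the equilibrium price 49, so it binds.
At p = 44: qd = 257 - 4·44 = 81 and qs = 8·44 - 331 = 21.
Only 21 units reach the market. On the demand curve, the marginal buyer's willingness to pay at q = 21 is (257 - 21)/4 = 59.

59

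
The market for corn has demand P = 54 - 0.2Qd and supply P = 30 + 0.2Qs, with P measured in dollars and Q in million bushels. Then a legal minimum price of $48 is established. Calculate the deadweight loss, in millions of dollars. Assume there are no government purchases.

Rearranging demand gives Qd = 270 - 5P; rearranging supply gives Qs = 5P - 150. Equilibrium: 270 - 5P = 5P - 150, so 420 = 10P and P* = 42, Q* = 60.
The floor of 48 is above the equilibrium price 42, so it binds.
At P = 48: Qd = 270 - 5·48 = 30 and Qs = 5·48 - 150 = 90.
Quantity traded falls to 30. At Q = 30 the demand price is (270 - 30)/5 = 48 and the supply price is (150 + 30)/5 = 36.
Deadweight loss = ½ · (48 - 36) · (60 - 30) = ½ · 12 · 30 = 180.

180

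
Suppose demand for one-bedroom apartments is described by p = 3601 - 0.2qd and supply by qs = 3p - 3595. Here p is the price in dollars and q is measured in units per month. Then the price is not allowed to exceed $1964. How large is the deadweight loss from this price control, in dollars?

Rearranging demand gives qd = 18005 - 5p. Without the control the market clears where 18005 - 5p = 3p - 3595, i.e. p* = 2700 and q* = 4505.
Since 1964 < 2700, the ceiling is binding.
At p = 1964: qd = 18005 - 5·1964 = 8185 and qs = 3·1964 - 3595 = 2297.
Quantity traded falls to 2297. At q = 2297 the demand price is (18005 - 2297)/5 = 3141.6 and the supply price is (3595 + 2297)/3 = 1964.
Deadweight loss = ½ · (3141.6 - 1964) · (4505 - 2297) = ½ · 1177.6 · 2208 = 1300070.4.

1300070.4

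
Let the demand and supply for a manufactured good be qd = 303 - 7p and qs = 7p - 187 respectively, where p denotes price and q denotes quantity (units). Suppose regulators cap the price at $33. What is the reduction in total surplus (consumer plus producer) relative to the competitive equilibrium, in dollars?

Equilibrium: 303 - 7p = 7p - 187, so 490 = 14p and p* = 35, q* = 58.
The ceiling of 33 is below the equilibrium price 35, so it binds.
At p = 33: qd = 303 - 7·33 = 72 and qs = 7·33 - 187 = 44.
Quantity traded falls to 44. At q = 44 the demand price is (303 - 44)/7 = 37 and the supply price is (187 + 44)/7 = 33.
Deadweight loss = ½ · (37 - 33) · (58 - 44) = ½ · 4 · 14 = 28.

28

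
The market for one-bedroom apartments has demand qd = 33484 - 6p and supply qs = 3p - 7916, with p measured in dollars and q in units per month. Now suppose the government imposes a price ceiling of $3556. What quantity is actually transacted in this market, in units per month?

Without the control the market clears where 33484 - 6p = 3p - 7916, i.e. p* = 4600 and q* = 5884.
Since 3556 < 4600, the ceiling is binding.
At p = 3556: qd = 33484 - 6·3556 = 12148 and qs = 3·3556 - 7916 = 2752.
The quantity actually transacted is the short side, supply: 2752.

2752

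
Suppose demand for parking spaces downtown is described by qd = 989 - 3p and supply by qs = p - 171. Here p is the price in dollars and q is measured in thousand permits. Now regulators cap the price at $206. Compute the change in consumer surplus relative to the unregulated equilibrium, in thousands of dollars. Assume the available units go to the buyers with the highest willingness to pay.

Without the control the market clears where 989 - 3p = p - 171, i.e. p* = 290 and q* = 119.
The ceiling of 206 is below the equilibrium price 290, so it binds.
At p = 206: qd = 989 - 3·206 = 371 and qs = 206 - 171 = 35.
Consumer surplus without the control is ½ · (989/3 - 290) · 119 = 14161/6.
With the ceiling, 35 units are sold at 206 (assume they go to the highest-value buyers). The demand price at q = 35 is 318, so CS = ½ · [(989/3 - 206) + (318 - 206)] · 35 = 24745/6.
Change in consumer surplus = 24745/6 - 14161/6 = 1764.

1764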